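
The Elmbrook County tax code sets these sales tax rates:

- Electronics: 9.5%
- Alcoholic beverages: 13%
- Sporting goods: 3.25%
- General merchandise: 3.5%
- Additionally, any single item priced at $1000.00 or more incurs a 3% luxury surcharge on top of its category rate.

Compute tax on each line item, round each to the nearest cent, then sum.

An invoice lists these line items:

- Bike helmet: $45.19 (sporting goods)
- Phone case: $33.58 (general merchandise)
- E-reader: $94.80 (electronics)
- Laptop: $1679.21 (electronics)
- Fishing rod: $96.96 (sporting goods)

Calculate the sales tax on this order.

$224.71

Bike helmet $45.19: sporting goods → 3.25% → $1.47
Phone case $33.58: general merchandise → 3.5% → $1.18
E-reader $94.80: electronics → 9.5% → $9.01
Laptop $1679.21: electronics → 9.5% + 3% surcharge = 12.5% → $209.90
Fishing rod $96.96: sporting goods → 3.25% → $3.15
Total tax = $1.47 + $1.18 + $9.01 + $209.90 + $3.15 = $224.71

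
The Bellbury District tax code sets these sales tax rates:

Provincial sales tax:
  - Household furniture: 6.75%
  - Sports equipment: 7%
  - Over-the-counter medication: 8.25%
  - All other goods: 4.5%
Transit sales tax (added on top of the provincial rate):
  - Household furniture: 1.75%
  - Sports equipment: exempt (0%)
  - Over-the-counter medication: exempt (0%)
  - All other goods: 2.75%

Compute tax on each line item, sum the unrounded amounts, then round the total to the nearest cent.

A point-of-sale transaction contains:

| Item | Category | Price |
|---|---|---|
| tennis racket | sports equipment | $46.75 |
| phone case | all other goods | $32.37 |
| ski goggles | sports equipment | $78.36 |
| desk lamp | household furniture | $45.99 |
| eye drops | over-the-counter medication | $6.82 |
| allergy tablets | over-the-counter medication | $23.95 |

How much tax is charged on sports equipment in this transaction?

Tennis racket $46.75: sports equipment → 7% + 0% transit = 7% → $3.2725
Ski goggles $78.36: sports equipment → 7% + 0% transit = 7% → $5.4852
Tax on sports equipment: unrounded sum = $8.7577 → $8.76

$8.76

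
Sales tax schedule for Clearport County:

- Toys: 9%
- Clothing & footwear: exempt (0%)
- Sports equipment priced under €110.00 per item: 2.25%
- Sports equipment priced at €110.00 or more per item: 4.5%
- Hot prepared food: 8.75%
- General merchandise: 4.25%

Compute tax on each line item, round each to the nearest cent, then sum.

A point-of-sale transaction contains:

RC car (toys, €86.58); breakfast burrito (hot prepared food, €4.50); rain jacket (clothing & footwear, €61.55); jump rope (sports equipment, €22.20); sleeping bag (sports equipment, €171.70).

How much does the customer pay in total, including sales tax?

€362.94

RC car €86.58: toys → 9% → €7.79
Breakfast burrito €4.50: hot prepared food → 8.75% → €0.39
Rain jacket €61.55: clothing & footwear → 0% → €0.00
Jump rope €22.20: sports equipment, under €110.00 → 2.25% → €0.50
Sleeping bag €171.70: sports equipment, €110.00 or more → 4.5% → €7.73
Subtotal = €346.53; tax = €16.41; total due = €362.94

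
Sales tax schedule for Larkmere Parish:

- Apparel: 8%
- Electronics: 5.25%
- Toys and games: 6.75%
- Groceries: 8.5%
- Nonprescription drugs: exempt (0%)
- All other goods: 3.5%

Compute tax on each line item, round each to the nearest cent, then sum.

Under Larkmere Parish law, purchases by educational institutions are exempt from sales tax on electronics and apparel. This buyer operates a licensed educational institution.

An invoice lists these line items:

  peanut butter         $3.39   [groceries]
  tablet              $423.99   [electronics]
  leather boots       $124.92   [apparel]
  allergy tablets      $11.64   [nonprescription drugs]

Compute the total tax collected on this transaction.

$0.29

Peanut butter $3.39: groceries → 8.5% → $0.29
Tablet $423.99: electronics, buyer-exempt → 0% → $0.00
Leather boots $124.92: apparel, buyer-exempt → 0% → $0.00
Allergy tablets $11.64: nonprescription drugs → 0% → $0.00
Total tax = $0.29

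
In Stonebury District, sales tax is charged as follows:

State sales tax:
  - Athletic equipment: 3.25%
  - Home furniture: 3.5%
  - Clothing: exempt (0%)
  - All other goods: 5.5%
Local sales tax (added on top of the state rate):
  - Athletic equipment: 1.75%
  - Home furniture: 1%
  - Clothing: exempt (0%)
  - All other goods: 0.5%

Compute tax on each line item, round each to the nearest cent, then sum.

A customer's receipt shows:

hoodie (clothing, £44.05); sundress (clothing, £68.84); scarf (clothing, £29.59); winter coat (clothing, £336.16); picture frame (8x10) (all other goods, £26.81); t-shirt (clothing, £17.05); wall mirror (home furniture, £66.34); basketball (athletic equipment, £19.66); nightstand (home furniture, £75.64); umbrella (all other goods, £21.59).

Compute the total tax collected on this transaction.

£10.28

Hoodie £44.05: clothing → 0% + 0% local = 0% → £0.00
Sundress £68.84: clothing → 0% + 0% local = 0% → £0.00
Scarf £29.59: clothing → 0% + 0% local = 0% → £0.00
Winter coat £336.16: clothing → 0% + 0% local = 0% → £0.00
Picture frame (8x10) £26.81: all other goods → 5.5% + 0.5% local = 6% → £1.61
T-shirt £17.05: clothing → 0% + 0% local = 0% → £0.00
Wall mirror £66.34: home furniture → 3.5% + 1% local = 4.5% → £2.99
Basketball £19.66: athletic equipment → 3.25% + 1.75% local = 5% → £0.98
Nightstand £75.64: home furniture → 3.5% + 1% local = 4.5% → £3.40
Umbrella £21.59: all other goods → 5.5% + 0.5% local = 6% → £1.30
Total tax = £1.61 + £2.99 + £0.98 + £3.40 + £1.30 = £10.28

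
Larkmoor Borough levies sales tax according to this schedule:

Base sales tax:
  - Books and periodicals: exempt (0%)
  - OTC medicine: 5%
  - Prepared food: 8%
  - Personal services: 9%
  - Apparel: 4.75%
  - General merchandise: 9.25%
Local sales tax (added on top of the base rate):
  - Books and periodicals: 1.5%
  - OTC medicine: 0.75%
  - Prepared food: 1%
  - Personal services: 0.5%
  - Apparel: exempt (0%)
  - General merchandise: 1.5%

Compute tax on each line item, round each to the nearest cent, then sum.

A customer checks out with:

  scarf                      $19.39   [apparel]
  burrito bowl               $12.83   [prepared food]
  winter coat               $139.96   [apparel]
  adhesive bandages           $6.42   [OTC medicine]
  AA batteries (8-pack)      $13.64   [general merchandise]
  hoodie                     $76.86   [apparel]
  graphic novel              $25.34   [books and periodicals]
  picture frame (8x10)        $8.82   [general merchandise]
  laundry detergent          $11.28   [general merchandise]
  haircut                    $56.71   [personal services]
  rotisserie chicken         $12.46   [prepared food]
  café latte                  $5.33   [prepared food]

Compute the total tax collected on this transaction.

$23.74

Scarf $19.39: apparel → 4.75% + 0% local = 4.75% → $0.92
Burrito bowl $12.83: prepared food → 8% + 1% local = 9% → $1.15
Winter coat $139.96: apparel → 4.75% + 0% local = 4.75% → $6.65
Adhesive bandages $6.42: OTC medicine → 5% + 0.75% local = 5.75% → $0.37
AA batteries (8-pack) $13.64: general merchandise → 9.25% + 1.5% local = 10.75% → $1.47
Hoodie $76.86: apparel → 4.75% + 0% local = 4.75% → $3.65
Graphic novel $25.34: books and periodicals → 0% + 1.5% local = 1.5% → $0.38
Picture frame (8x10) $8.82: general merchandise → 9.25% + 1.5% local = 10.75% → $0.95
Laundry detergent $11.28: general merchandise → 9.25% + 1.5% local = 10.75% → $1.21
Haircut $56.71: personal services → 9% + 0.5% local = 9.5% → $5.39
Rotisserie chicken $12.46: prepared food → 8% + 1% local = 9% → $1.12
Café latte $5.33: prepared food → 8% + 1% local = 9% → $0.48
Total tax = $0.92 + $1.15 + $6.65 + $0.37 + $1.47 + $3.65 + $0.38 + $0.95 + $1.21 + $5.39 + $1.12 + $0.48 = $23.74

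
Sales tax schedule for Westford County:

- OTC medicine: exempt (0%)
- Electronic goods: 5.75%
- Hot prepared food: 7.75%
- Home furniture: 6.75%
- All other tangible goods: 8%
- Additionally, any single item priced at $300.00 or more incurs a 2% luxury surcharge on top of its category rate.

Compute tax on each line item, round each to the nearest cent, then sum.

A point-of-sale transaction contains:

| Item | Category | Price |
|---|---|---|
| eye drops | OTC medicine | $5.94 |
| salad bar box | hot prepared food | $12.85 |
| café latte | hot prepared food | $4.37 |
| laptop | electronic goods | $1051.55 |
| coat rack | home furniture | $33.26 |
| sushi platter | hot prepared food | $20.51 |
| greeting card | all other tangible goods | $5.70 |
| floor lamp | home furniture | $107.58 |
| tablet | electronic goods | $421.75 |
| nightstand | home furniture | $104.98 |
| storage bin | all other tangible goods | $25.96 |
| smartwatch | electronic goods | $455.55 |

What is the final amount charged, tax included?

Eye drops $5.94: OTC medicine → 0% → $0.00
Salad bar box $12.85: hot prepared food → 7.75% → $1.00
Café latte $4.37: hot prepared food → 7.75% → $0.34
Laptop $1051.55: electronic goods → 5.75% + 2% surcharge = 7.75% → $81.50
Coat rack $33.26: home furniture → 6.75% → $2.25
Sushi platter $20.51: hot prepared food → 7.75% → $1.59
Greeting card $5.70: all other tangible goods → 8% → $0.46
Floor lamp $107.58: home furniture → 6.75% → $7.26
Tablet $421.75: electronic goods → 5.75% + 2% surcharge = 7.75% → $32.69
Nightstand $104.98: home furniture → 6.75% → $7.09
Storage bin $25.96: all other tangible goods → 8% → $2.08
Smartwatch $455.55: electronic goods → 5.75% + 2% surcharge = 7.75% → $35.31
Subtotal = $2250.00; tax = $171.57; total due = $2421.57

$2421.57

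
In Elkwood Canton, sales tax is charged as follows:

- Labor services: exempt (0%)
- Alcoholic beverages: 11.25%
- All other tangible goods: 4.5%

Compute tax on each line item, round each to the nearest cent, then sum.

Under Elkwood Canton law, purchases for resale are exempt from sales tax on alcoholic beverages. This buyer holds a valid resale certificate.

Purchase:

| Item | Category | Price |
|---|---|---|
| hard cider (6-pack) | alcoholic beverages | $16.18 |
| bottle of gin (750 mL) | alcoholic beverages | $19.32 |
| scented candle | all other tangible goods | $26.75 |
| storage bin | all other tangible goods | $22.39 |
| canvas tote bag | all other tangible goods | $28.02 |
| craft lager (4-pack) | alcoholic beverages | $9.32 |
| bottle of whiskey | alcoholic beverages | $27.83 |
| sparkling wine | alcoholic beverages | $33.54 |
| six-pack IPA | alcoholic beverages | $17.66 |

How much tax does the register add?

$3.47

Hard cider (6-pack) $16.18: alcoholic beverages, buyer-exempt → 0% → $0.00
Bottle of gin (750 mL) $19.32: alcoholic beverages, buyer-exempt → 0% → $0.00
Scented candle $26.75: all other tangible goods → 4.5% → $1.20
Storage bin $22.39: all other tangible goods → 4.5% → $1.01
Canvas tote bag $28.02: all other tangible goods → 4.5% → $1.26
Craft lager (4-pack) $9.32: alcoholic beverages, buyer-exempt → 0% → $0.00
Bottle of whiskey $27.83: alcoholic beverages, buyer-exempt → 0% → $0.00
Sparkling wine $33.54: alcoholic beverages, buyer-exempt → 0% → $0.00
Six-pack IPA $17.66: alcoholic beverages, buyer-exempt → 0% → $0.00
Total tax = $1.20 + $1.01 + $1.26 = $3.47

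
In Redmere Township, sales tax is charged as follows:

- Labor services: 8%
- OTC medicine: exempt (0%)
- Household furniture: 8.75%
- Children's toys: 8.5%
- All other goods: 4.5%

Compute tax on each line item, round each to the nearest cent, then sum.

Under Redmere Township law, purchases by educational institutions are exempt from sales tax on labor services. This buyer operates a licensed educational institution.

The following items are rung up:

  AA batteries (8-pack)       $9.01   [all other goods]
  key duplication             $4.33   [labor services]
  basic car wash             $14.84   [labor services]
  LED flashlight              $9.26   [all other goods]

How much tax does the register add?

$0.83

AA batteries (8-pack) $9.01: all other goods → 4.5% → $0.41
Key duplication $4.33: labor services, buyer-exempt → 0% → $0.00
Basic car wash $14.84: labor services, buyer-exempt → 0% → $0.00
LED flashlight $9.26: all other goods → 4.5% → $0.42
Total tax = $0.41 + $0.42 = $0.83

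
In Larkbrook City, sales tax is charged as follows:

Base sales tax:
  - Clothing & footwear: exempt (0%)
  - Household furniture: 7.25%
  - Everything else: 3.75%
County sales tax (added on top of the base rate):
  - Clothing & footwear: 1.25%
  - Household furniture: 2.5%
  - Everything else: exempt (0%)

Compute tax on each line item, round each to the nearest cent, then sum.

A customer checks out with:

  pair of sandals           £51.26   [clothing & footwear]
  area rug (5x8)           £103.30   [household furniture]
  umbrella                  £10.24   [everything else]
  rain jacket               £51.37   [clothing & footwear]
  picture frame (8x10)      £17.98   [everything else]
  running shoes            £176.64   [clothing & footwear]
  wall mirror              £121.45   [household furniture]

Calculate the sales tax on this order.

£26.45

Pair of sandals £51.26: clothing & footwear → 0% + 1.25% county = 1.25% → £0.64
Area rug (5x8) £103.30: household furniture → 7.25% + 2.5% county = 9.75% → £10.07
Umbrella £10.24: everything else → 3.75% + 0% county = 3.75% → £0.38
Rain jacket £51.37: clothing & footwear → 0% + 1.25% county = 1.25% → £0.64
Picture frame (8x10) £17.98: everything else → 3.75% + 0% county = 3.75% → £0.67
Running shoes £176.64: clothing & footwear → 0% + 1.25% county = 1.25% → £2.21
Wall mirror £121.45: household furniture → 7.25% + 2.5% county = 9.75% → £11.84
Total tax = £0.64 + £10.07 + £0.38 + £0.64 + £0.67 + £2.21 + £11.84 = £26.45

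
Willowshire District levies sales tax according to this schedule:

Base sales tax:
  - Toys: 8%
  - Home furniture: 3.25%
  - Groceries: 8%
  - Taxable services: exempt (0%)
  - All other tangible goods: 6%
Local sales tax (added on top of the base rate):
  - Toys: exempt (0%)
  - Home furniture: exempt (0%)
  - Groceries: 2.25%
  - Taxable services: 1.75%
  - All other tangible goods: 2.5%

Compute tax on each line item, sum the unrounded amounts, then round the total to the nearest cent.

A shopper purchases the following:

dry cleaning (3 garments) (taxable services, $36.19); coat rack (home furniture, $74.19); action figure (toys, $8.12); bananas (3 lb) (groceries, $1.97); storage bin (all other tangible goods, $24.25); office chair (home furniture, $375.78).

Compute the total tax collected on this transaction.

Dry cleaning (3 garments) $36.19: taxable services → 0% + 1.75% local = 1.75% → $0.633325
Coat rack $74.19: home furniture → 3.25% + 0% local = 3.25% → $2.411175
Action figure $8.12: toys → 8% + 0% local = 8% → $0.6496
Bananas (3 lb) $1.97: groceries → 8% + 2.25% local = 10.25% → $0.201925
Storage bin $24.25: all other tangible goods → 6% + 2.5% local = 8.5% → $2.06125
Office chair $375.78: home furniture → 3.25% + 0% local = 3.25% → $12.21285
Unrounded tax sum = $18.170125 → $18.17

$18.17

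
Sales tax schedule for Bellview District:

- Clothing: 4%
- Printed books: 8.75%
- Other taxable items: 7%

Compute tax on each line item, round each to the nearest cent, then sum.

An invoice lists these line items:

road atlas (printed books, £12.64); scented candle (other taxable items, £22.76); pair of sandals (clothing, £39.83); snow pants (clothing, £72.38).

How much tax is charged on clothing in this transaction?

Pair of sandals £39.83: clothing → 4% → £1.59
Snow pants £72.38: clothing → 4% → £2.90
Tax on clothing = £1.59 + £2.90 = £4.49

£4.49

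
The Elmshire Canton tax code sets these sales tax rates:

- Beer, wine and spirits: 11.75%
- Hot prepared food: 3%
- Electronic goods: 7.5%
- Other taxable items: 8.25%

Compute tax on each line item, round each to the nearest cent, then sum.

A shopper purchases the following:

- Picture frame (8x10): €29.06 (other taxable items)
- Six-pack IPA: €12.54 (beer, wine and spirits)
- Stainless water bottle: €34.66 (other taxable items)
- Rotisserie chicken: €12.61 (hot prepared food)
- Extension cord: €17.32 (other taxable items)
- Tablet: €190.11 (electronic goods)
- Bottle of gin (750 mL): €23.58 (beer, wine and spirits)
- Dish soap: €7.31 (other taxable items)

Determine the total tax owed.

€26.17

Picture frame (8x10) €29.06: other taxable items → 8.25% → €2.40
Six-pack IPA €12.54: beer, wine and spirits → 11.75% → €1.47
Stainless water bottle €34.66: other taxable items → 8.25% → €2.86
Rotisserie chicken €12.61: hot prepared food → 3% → €0.38
Extension cord €17.32: other taxable items → 8.25% → €1.43
Tablet €190.11: electronic goods → 7.5% → €14.26
Bottle of gin (750 mL) €23.58: beer, wine and spirits → 11.75% → €2.77
Dish soap €7.31: other taxable items → 8.25% → €0.60
Total tax = €2.40 + €1.47 + €2.86 + €0.38 + €1.43 + €14.26 + €2.77 + €0.60 = €26.17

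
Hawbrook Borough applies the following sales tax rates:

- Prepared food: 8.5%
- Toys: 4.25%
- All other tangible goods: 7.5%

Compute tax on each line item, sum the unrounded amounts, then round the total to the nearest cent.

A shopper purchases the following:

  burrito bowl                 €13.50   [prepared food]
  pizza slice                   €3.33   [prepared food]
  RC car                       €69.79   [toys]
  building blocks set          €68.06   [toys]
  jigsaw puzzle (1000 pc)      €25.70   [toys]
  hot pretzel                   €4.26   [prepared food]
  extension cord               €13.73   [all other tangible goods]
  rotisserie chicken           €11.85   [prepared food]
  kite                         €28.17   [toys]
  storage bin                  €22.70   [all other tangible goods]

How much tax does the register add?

Burrito bowl €13.50: prepared food → 8.5% → €1.1475
Pizza slice €3.33: prepared food → 8.5% → €0.28305
RC car €69.79: toys → 4.25% → €2.966075
Building blocks set €68.06: toys → 4.25% → €2.89255
Jigsaw puzzle (1000 pc) €25.70: toys → 4.25% → €1.09225
Hot pretzel €4.26: prepared food → 8.5% → €0.3621
Extension cord €13.73: all other tangible goods → 7.5% → €1.02975
Rotisserie chicken €11.85: prepared food → 8.5% → €1.00725
Kite €28.17: toys → 4.25% → €1.197225
Storage bin €22.70: all other tangible goods → 7.5% → €1.7025
Unrounded tax sum = €13.68025 → €13.68

€13.68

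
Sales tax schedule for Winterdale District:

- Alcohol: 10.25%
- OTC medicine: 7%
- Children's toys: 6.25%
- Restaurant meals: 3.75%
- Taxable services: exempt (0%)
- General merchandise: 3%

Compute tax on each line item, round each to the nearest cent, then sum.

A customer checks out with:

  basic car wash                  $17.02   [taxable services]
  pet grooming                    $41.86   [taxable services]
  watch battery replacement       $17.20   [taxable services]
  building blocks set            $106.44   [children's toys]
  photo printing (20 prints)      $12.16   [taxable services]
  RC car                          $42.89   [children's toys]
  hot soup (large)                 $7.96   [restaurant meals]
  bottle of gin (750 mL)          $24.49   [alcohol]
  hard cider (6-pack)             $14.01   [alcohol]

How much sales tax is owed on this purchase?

Basic car wash $17.02: taxable services → 0% → $0.00
Pet grooming $41.86: taxable services → 0% → $0.00
Watch battery replacement $17.20: taxable services → 0% → $0.00
Building blocks set $106.44: children's toys → 6.25% → $6.65
Photo printing (20 prints) $12.16: taxable services → 0% → $0.00
RC car $42.89: children's toys → 6.25% → $2.68
Hot soup (large) $7.96: restaurant meals → 3.75% → $0.30
Bottle of gin (750 mL) $24.49: alcohol → 10.25% → $2.51
Hard cider (6-pack) $14.01: alcohol → 10.25% → $1.44
Total tax = $6.65 + $2.68 + $0.30 + $2.51 + $1.44 = $13.58

$13.58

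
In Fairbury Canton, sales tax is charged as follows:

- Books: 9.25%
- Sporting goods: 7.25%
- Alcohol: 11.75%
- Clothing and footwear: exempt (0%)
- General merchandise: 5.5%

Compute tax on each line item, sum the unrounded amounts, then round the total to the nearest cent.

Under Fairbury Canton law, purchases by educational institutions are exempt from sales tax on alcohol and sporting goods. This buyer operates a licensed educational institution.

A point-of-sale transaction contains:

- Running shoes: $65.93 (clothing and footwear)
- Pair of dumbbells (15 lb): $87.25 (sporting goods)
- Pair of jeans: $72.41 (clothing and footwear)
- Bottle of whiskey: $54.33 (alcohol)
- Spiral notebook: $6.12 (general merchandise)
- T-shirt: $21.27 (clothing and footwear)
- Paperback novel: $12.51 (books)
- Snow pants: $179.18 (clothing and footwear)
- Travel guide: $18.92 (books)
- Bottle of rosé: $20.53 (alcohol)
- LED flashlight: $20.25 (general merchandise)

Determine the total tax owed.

$4.36

Running shoes $65.93: clothing and footwear → 0% → $0.00
Pair of dumbbells (15 lb) $87.25: sporting goods, buyer-exempt → 0% → $0.00
Pair of jeans $72.41: clothing and footwear → 0% → $0.00
Bottle of whiskey $54.33: alcohol, buyer-exempt → 0% → $0.00
Spiral notebook $6.12: general merchandise → 5.5% → $0.3366
T-shirt $21.27: clothing and footwear → 0% → $0.00
Paperback novel $12.51: books → 9.25% → $1.157175
Snow pants $179.18: clothing and footwear → 0% → $0.00
Travel guide $18.92: books → 9.25% → $1.7501
Bottle of rosé $20.53: alcohol, buyer-exempt → 0% → $0.00
LED flashlight $20.25: general merchandise → 5.5% → $1.11375
Unrounded tax sum = $4.357625 → $4.36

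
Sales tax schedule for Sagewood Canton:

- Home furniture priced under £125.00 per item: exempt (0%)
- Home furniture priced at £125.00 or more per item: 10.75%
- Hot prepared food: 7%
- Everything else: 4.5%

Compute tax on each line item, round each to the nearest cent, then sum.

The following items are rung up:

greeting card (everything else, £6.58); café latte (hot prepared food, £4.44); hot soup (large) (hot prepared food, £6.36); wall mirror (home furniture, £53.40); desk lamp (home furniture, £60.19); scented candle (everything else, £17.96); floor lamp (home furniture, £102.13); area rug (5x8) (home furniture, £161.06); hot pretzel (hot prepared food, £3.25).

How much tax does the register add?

£19.41

Greeting card £6.58: everything else → 4.5% → £0.30
Café latte £4.44: hot prepared food → 7% → £0.31
Hot soup (large) £6.36: hot prepared food → 7% → £0.45
Wall mirror £53.40: home furniture, under £125.00 → 0% → £0.00
Desk lamp £60.19: home furniture, under £125.00 → 0% → £0.00
Scented candle £17.96: everything else → 4.5% → £0.81
Floor lamp £102.13: home furniture, under £125.00 → 0% → £0.00
Area rug (5x8) £161.06: home furniture, £125.00 or more → 10.75% → £17.31
Hot pretzel £3.25: hot prepared food → 7% → £0.23
Total tax = £0.30 + £0.31 + £0.45 + £0.81 + £17.31 + £0.23 = £19.41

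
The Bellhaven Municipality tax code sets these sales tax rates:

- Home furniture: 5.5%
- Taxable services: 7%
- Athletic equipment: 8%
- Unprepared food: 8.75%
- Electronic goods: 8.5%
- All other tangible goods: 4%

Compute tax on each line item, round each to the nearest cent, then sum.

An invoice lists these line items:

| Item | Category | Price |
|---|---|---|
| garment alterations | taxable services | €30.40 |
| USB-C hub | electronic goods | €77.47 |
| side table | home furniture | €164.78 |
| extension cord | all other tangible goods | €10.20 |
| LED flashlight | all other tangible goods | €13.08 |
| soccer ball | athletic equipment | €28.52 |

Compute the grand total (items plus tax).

€345.43

Garment alterations €30.40: taxable services → 7% → €2.13
USB-C hub €77.47: electronic goods → 8.5% → €6.58
Side table €164.78: home furniture → 5.5% → €9.06
Extension cord €10.20: all other tangible goods → 4% → €0.41
LED flashlight €13.08: all other tangible goods → 4% → €0.52
Soccer ball €28.52: athletic equipment → 8% → €2.28
Subtotal = €324.45; tax = €20.98; total due = €345.43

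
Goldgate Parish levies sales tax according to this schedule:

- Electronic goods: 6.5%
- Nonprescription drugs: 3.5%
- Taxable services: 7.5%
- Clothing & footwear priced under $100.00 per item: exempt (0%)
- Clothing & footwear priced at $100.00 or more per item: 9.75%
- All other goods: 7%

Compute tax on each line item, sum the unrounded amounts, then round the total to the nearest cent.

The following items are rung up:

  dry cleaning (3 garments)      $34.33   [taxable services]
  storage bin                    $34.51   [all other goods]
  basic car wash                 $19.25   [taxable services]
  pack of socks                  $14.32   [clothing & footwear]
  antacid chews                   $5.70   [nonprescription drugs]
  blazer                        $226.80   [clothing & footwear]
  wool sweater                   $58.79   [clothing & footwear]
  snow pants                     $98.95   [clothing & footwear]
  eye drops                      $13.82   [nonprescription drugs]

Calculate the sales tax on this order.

$29.23

Dry cleaning (3 garments) $34.33: taxable services → 7.5% → $2.57475
Storage bin $34.51: all other goods → 7% → $2.4157
Basic car wash $19.25: taxable services → 7.5% → $1.44375
Pack of socks $14.32: clothing & footwear, under $100.00 → 0% → $0.00
Antacid chews $5.70: nonprescription drugs → 3.5% → $0.1995
Blazer $226.80: clothing & footwear, $100.00 or more → 9.75% → $22.113
Wool sweater $58.79: clothing & footwear, under $100.00 → 0% → $0.00
Snow pants $98.95: clothing & footwear, under $100.00 → 0% → $0.00
Eye drops $13.82: nonprescription drugs → 3.5% → $0.4837
Unrounded tax sum = $29.2304 → $29.23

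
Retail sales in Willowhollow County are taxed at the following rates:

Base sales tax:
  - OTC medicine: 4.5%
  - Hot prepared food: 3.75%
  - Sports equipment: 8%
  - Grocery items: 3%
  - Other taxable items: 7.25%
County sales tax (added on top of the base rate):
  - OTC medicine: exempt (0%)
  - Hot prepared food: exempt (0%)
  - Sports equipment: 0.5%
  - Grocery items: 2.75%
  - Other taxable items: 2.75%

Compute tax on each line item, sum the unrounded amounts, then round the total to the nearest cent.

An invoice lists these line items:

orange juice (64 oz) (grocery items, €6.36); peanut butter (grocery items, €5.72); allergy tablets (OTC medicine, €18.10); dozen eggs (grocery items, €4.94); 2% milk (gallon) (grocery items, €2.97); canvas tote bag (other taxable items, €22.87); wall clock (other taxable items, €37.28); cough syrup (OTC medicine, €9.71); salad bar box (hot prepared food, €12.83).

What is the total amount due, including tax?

€129.68

Orange juice (64 oz) €6.36: grocery items → 3% + 2.75% county = 5.75% → €0.3657
Peanut butter €5.72: grocery items → 3% + 2.75% county = 5.75% → €0.3289
Allergy tablets €18.10: OTC medicine → 4.5% + 0% county = 4.5% → €0.8145
Dozen eggs €4.94: grocery items → 3% + 2.75% county = 5.75% → €0.28405
2% milk (gallon) €2.97: grocery items → 3% + 2.75% county = 5.75% → €0.170775
Canvas tote bag €22.87: other taxable items → 7.25% + 2.75% county = 10% → €2.287
Wall clock €37.28: other taxable items → 7.25% + 2.75% county = 10% → €3.728
Cough syrup €9.71: OTC medicine → 4.5% + 0% county = 4.5% → €0.43695
Salad bar box €12.83: hot prepared food → 3.75% + 0% county = 3.75% → €0.481125
Subtotal = €120.78; unrounded tax = €8.897 → €8.90; total due = €129.68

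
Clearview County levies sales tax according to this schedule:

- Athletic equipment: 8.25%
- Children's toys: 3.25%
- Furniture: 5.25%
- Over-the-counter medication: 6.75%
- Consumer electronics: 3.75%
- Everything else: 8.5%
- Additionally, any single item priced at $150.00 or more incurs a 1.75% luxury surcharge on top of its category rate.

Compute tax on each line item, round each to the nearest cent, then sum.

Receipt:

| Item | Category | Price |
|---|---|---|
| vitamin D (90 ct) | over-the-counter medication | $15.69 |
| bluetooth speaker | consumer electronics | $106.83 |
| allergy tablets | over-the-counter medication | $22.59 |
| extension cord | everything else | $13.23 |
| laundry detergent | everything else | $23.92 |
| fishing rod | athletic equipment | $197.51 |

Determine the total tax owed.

$29.49

Vitamin D (90 ct) $15.69: over-the-counter medication → 6.75% → $1.06
Bluetooth speaker $106.83: consumer electronics → 3.75% → $4.01
Allergy tablets $22.59: over-the-counter medication → 6.75% → $1.52
Extension cord $13.23: everything else → 8.5% → $1.12
Laundry detergent $23.92: everything else → 8.5% → $2.03
Fishing rod $197.51: athletic equipment → 8.25% + 1.75% surcharge = 10% → $19.75
Total tax = $1.06 + $4.01 + $1.52 + $1.12 + $2.03 + $19.75 = $29.49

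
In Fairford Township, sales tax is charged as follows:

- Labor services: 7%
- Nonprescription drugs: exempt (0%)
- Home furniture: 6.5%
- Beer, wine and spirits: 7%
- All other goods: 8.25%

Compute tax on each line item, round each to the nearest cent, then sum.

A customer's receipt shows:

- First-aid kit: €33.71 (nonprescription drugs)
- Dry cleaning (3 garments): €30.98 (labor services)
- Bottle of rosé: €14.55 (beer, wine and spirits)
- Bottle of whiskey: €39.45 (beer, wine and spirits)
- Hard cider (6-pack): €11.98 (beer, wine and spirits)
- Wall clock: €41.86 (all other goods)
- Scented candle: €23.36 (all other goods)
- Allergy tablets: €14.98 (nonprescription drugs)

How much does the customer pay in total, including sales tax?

First-aid kit €33.71: nonprescription drugs → 0% → €0.00
Dry cleaning (3 garments) €30.98: labor services → 7% → €2.17
Bottle of rosé €14.55: beer, wine and spirits → 7% → €1.02
Bottle of whiskey €39.45: beer, wine and spirits → 7% → €2.76
Hard cider (6-pack) €11.98: beer, wine and spirits → 7% → €0.84
Wall clock €41.86: all other goods → 8.25% → €3.45
Scented candle €23.36: all other goods → 8.25% → €1.93
Allergy tablets €14.98: nonprescription drugs → 0% → €0.00
Subtotal = €210.87; tax = €12.17; total due = €223.04

€223.04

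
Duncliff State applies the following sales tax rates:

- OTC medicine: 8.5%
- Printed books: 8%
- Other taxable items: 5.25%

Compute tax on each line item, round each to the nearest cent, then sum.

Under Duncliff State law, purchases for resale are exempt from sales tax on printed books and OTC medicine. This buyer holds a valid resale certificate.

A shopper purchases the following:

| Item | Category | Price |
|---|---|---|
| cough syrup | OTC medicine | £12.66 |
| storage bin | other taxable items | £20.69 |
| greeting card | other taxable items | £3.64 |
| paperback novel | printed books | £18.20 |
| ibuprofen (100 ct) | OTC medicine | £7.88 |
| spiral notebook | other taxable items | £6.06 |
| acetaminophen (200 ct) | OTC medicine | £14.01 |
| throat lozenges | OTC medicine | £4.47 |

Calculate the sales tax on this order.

Cough syrup £12.66: OTC medicine, buyer-exempt → 0% → £0.00
Storage bin £20.69: other taxable items → 5.25% → £1.09
Greeting card £3.64: other taxable items → 5.25% → £0.19
Paperback novel £18.20: printed books, buyer-exempt → 0% → £0.00
Ibuprofen (100 ct) £7.88: OTC medicine, buyer-exempt → 0% → £0.00
Spiral notebook £6.06: other taxable items → 5.25% → £0.32
Acetaminophen (200 ct) £14.01: OTC medicine, buyer-exempt → 0% → £0.00
Throat lozenges £4.47: OTC medicine, buyer-exempt → 0% → £0.00
Total tax = £1.09 + £0.19 + £0.32 = £1.60

£1.60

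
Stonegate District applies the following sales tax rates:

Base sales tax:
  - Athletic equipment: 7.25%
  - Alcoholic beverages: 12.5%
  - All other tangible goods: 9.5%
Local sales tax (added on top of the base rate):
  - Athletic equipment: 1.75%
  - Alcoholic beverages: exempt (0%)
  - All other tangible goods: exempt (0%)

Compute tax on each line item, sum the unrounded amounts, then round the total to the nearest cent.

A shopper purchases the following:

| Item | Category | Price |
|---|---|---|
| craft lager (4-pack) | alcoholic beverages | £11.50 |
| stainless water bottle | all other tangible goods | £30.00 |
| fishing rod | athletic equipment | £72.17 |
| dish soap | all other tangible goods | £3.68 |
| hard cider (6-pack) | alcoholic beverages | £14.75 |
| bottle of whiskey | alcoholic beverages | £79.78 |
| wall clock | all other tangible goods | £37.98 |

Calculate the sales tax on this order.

£26.56

Craft lager (4-pack) £11.50: alcoholic beverages → 12.5% + 0% local = 12.5% → £1.4375
Stainless water bottle £30.00: all other tangible goods → 9.5% + 0% local = 9.5% → £2.85
Fishing rod £72.17: athletic equipment → 7.25% + 1.75% local = 9% → £6.4953
Dish soap £3.68: all other tangible goods → 9.5% + 0% local = 9.5% → £0.3496
Hard cider (6-pack) £14.75: alcoholic beverages → 12.5% + 0% local = 12.5% → £1.84375
Bottle of whiskey £79.78: alcoholic beverages → 12.5% + 0% local = 12.5% → £9.9725
Wall clock £37.98: all other tangible goods → 9.5% + 0% local = 9.5% → £3.6081
Unrounded tax sum = £26.55675 → £26.56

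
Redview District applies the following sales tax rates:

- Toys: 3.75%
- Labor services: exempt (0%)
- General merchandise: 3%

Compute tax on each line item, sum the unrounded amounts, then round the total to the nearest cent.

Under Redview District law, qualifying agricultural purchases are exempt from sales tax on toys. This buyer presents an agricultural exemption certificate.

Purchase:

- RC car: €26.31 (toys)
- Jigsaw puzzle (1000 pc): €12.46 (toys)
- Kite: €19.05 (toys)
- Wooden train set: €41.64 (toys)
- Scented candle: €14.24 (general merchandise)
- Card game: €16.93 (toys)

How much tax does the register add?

€0.43

RC car €26.31: toys, buyer-exempt → 0% → €0.00
Jigsaw puzzle (1000 pc) €12.46: toys, buyer-exempt → 0% → €0.00
Kite €19.05: toys, buyer-exempt → 0% → €0.00
Wooden train set €41.64: toys, buyer-exempt → 0% → €0.00
Scented candle €14.24: general merchandise → 3% → €0.4272
Card game €16.93: toys, buyer-exempt → 0% → €0.00
Unrounded tax sum = €0.4272 → €0.43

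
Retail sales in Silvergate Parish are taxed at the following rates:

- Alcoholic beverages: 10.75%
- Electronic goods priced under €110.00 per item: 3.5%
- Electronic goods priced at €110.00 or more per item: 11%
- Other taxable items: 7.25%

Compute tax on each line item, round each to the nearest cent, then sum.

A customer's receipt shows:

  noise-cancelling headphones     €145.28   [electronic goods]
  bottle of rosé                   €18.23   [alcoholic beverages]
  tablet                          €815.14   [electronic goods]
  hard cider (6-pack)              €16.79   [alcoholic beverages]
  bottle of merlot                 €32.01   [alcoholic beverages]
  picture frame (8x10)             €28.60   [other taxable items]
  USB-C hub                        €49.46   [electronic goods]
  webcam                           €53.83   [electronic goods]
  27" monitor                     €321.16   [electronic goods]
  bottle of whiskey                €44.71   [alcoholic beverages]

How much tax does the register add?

€158.67

Noise-cancelling headphones €145.28: electronic goods, €110.00 or more → 11% → €15.98
Bottle of rosé €18.23: alcoholic beverages → 10.75% → €1.96
Tablet €815.14: electronic goods, €110.00 or more → 11% → €89.67
Hard cider (6-pack) €16.79: alcoholic beverages → 10.75% → €1.80
Bottle of merlot €32.01: alcoholic beverages → 10.75% → €3.44
Picture frame (8x10) €28.60: other taxable items → 7.25% → €2.07
USB-C hub €49.46: electronic goods, under €110.00 → 3.5% → €1.73
Webcam €53.83: electronic goods, under €110.00 → 3.5% → €1.88
27" monitor €321.16: electronic goods, €110.00 or more → 11% → €35.33
Bottle of whiskey €44.71: alcoholic beverages → 10.75% → €4.81
Total tax = €15.98 + €1.96 + €89.67 + €1.80 + €3.44 + €2.07 + €1.73 + €1.88 + €35.33 + €4.81 = €158.67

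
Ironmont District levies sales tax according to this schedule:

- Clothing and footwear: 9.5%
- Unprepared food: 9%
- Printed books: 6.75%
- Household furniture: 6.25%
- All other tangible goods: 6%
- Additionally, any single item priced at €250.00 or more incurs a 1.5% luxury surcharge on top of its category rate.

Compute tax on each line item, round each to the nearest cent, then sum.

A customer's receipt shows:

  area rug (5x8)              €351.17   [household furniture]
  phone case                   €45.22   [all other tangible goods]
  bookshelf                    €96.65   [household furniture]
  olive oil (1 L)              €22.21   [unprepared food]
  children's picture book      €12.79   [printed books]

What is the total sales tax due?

Area rug (5x8) €351.17: household furniture → 6.25% + 1.5% surcharge = 7.75% → €27.22
Phone case €45.22: all other tangible goods → 6% → €2.71
Bookshelf €96.65: household furniture → 6.25% → €6.04
Olive oil (1 L) €22.21: unprepared food → 9% → €2.00
Children's picture book €12.79: printed books → 6.75% → €0.86
Total tax = €27.22 + €2.71 + €6.04 + €2.00 + €0.86 = €38.83

€38.83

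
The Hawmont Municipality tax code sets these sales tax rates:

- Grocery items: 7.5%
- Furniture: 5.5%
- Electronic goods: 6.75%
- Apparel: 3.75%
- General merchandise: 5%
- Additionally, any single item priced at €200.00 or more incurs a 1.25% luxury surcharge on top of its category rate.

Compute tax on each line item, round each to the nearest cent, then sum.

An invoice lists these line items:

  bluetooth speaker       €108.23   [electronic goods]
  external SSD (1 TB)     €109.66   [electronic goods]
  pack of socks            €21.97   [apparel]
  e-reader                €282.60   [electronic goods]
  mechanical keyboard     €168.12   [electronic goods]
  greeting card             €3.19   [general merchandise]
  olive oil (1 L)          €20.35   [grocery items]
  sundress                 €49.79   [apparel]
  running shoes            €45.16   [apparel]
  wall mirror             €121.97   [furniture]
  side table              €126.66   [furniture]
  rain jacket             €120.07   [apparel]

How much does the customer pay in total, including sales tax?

€1250.69

Bluetooth speaker €108.23: electronic goods → 6.75% → €7.31
External SSD (1 TB) €109.66: electronic goods → 6.75% → €7.40
Pack of socks €21.97: apparel → 3.75% → €0.82
E-reader €282.60: electronic goods → 6.75% + 1.25% surcharge = 8% → €22.61
Mechanical keyboard €168.12: electronic goods → 6.75% → €11.35
Greeting card €3.19: general merchandise → 5% → €0.16
Olive oil (1 L) €20.35: grocery items → 7.5% → €1.53
Sundress €49.79: apparel → 3.75% → €1.87
Running shoes €45.16: apparel → 3.75% → €1.69
Wall mirror €121.97: furniture → 5.5% → €6.71
Side table €126.66: furniture → 5.5% → €6.97
Rain jacket €120.07: apparel → 3.75% → €4.50
Subtotal = €1177.77; tax = €72.92; total due = €1250.69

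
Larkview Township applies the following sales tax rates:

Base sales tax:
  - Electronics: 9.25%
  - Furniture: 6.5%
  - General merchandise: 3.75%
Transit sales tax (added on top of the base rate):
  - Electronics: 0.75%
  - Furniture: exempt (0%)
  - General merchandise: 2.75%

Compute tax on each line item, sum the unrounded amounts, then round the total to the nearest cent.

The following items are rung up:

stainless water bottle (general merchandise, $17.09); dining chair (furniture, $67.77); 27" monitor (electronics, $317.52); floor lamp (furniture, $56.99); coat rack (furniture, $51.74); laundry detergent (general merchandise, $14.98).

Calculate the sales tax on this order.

$45.31

Stainless water bottle $17.09: general merchandise → 3.75% + 2.75% transit = 6.5% → $1.11085
Dining chair $67.77: furniture → 6.5% + 0% transit = 6.5% → $4.40505
27" monitor $317.52: electronics → 9.25% + 0.75% transit = 10% → $31.752
Floor lamp $56.99: furniture → 6.5% + 0% transit = 6.5% → $3.70435
Coat rack $51.74: furniture → 6.5% + 0% transit = 6.5% → $3.3631
Laundry detergent $14.98: general merchandise → 3.75% + 2.75% transit = 6.5% → $0.9737
Unrounded tax sum = $45.30905 → $45.31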